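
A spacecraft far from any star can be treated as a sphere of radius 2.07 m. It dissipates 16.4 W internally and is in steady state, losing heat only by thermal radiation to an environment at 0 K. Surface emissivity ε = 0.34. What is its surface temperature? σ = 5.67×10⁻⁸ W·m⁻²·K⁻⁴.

Steady state: internal power = radiated power, P = εσA T⁴.
Radiating area A = 4πr² = 53.85 m².
T⁴ = P/(εσA) = 16.4/(0.34·5.67×10⁻⁸·53.85) = 1.580×10⁷ K⁴.
T = (1.580×10⁷)^(1/4).

T ≈ 63.0 K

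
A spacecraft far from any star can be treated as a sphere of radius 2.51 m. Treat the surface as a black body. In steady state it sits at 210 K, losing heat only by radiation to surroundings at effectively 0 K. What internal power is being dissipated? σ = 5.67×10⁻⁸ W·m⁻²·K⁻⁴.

Steady state: P = εσA T⁴.
A = 4πr² = 79.17 m²; T⁴ = (210)⁴ = 1.945×10⁹ K⁴.
P = 1.0 × 5.67×10⁻⁸ × 79.17 × 1.945×10⁹.

P ≈ 8730 W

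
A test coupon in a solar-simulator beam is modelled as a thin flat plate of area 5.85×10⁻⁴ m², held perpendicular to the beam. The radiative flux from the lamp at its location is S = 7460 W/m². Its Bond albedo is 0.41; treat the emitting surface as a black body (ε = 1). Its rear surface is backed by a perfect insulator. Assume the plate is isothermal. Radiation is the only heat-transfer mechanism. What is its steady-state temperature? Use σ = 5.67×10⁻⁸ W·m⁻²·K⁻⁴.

T ≈ 528 K

At equilibrium, absorbed power = emitted power.
Absorbing cross-section = A = 5.850×10⁻⁴ m²; emitting surface = A = 5.850×10⁻⁴ m² (ratio 1).
(1−a)S·A_cross = εσ·A_surf·T⁴  ⇒  T⁴ = (1−a)S/(1σ).
T⁴ = 0.590·7460/(1·5.67×10⁻⁸) = 7.763×10¹⁰ K⁴.
T = (7.763×10¹⁰)^(1/4).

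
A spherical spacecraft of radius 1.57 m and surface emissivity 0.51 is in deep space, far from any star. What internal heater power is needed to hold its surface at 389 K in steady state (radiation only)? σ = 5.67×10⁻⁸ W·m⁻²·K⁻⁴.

P ≈ 20500 W

P = εσ·4πr²·T⁴.
4πr² = 30.97 m²; T⁴ = 2.290×10¹⁰ K⁴.
P = 0.51·5.67×10⁻⁸·30.97·2.290×10¹⁰.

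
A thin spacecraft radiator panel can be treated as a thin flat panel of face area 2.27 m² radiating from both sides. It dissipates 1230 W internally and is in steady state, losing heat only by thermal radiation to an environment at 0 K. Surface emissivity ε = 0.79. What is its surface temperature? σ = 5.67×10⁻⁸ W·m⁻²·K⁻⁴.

T ≈ 279 K

Steady state: internal power = radiated power, P = εσA T⁴.
Radiating area A = 2·2.27 = 4.540 m².
T⁴ = P/(εσA) = 1230/(0.79·5.67×10⁻⁸·4.540) = 6.048×10⁹ K⁴.
T = (6.048×10⁹)^(1/4).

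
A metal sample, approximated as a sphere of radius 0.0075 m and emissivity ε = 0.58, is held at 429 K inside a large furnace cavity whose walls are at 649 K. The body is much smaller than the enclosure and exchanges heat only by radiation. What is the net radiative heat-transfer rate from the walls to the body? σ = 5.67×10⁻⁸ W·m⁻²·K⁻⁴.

P_net ≈ 3.34 W

For a small grey body in a large enclosure: P_net = εσA(T_body⁴ − T_wall⁴).
A = 4πr² = 7.069×10⁻⁴ m²; T_body⁴ − T_wall⁴ = 3.387×10¹⁰ − 1.774×10¹¹ = -1.435×10¹¹ K⁴.
|P_net| = 0.58·5.67×10⁻⁸·7.069×10⁻⁴·1.435×10¹¹.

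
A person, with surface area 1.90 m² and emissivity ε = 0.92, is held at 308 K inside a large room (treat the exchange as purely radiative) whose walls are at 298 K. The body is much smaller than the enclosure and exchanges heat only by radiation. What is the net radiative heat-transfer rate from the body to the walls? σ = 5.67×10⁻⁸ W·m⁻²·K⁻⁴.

P_net ≈ 110 W

For a small grey body in a large enclosure: P_net = εσA(T_body⁴ − T_wall⁴).
A = 1.90 m²; T_body⁴ − T_wall⁴ = 8.999×10⁹ − 7.886×10⁹ = 1.113×10⁹ K⁴.
|P_net| = 0.92·5.67×10⁻⁸·1.900·1.113×10⁹.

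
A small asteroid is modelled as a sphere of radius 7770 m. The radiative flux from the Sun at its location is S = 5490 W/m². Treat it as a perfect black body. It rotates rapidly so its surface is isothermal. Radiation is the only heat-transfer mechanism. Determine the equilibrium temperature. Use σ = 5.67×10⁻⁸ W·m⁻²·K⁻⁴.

T ≈ 394 K

At equilibrium, absorbed power = emitted power.
Absorbing cross-section = πr² = 1.897×10⁸ m²; emitting surface = 4πr² = 7.587×10⁸ m² (ratio 4).
S·A_cross = εσ·A_surf·T⁴  ⇒  T⁴ = S/(4σ).
T⁴ = 1.00·5490/(4·5.67×10⁻⁸) = 2.421×10¹⁰ K⁴.
T = (2.421×10¹⁰)^(1/4).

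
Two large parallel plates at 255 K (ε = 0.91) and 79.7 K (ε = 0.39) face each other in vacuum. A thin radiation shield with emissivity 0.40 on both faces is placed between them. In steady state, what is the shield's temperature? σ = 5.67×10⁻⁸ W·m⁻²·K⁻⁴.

T_s ≈ 226 K

In steady state the net flux on the hot side equals that on the cold side.
σ(T₁⁴−T_s⁴)/D₁ = σ(T_s⁴−T₂⁴)/D₂, with D₁ = 1/ε₁+1/ε_s−1 = 2.599, D₂ = 1/ε_s+1/ε₂−1 = 4.064.
Solve for T_s⁴: T_s⁴ = (D₂·T₁⁴ + D₁·T₂⁴)/(D₁+D₂) = 2.595×10⁹ K⁴.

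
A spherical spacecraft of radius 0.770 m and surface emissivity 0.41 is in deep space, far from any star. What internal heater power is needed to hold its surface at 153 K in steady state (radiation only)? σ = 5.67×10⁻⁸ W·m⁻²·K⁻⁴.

P ≈ 94.9 W

P = εσ·4πr²·T⁴.
4πr² = 7.451 m²; T⁴ = 5.480×10⁸ K⁴.
P = 0.41·5.67×10⁻⁸·7.451·5.480×10⁸.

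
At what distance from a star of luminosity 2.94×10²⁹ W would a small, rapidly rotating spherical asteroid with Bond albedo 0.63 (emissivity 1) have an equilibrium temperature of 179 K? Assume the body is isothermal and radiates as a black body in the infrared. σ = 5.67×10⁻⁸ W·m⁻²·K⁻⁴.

d ≈ 6.10×10¹² m

For an isothermal black-emitting sphere, (1−a)S·πr² = σ·4πr²·T⁴ ⇒ S = 4σT⁴/(1−a).
S = 4·5.67×10⁻⁸·(179)⁴/0.370 = 629.3 W/m².
Flux falls as S = L/(4πd²), so d = √(L/(4πS)) = √(2.94×10²⁹/(4π·629.3)).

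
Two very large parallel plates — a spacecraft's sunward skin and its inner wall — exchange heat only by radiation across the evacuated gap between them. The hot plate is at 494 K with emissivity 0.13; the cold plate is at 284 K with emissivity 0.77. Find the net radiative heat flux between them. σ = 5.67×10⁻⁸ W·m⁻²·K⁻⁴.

For two infinite grey parallel plates, q = σ(T₁⁴ − T₂⁴)/(1/ε₁ + 1/ε₂ − 1).
T₁⁴ − T₂⁴ = 5.955×10¹⁰ − 6.505×10⁹ = 5.305×10¹⁰ K⁴.
1/ε₁ + 1/ε₂ − 1 = 7.692 + 1.299 − 1 = 7.991.
q = 5.67×10⁻⁸ × 5.305×10¹⁰ / 7.991.

q ≈ 376 W/m²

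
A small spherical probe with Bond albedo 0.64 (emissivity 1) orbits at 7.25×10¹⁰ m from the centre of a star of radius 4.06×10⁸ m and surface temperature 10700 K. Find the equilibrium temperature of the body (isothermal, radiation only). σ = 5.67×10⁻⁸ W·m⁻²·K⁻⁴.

The star's surface emits σT_*⁴; at distance d the flux is S = σT_*⁴(R_*/d)².
S = 5.67×10⁻⁸·(10700)⁴·(4.06×10⁸/7.25×10¹⁰)² = 23310 W/m².
For an isothermal sphere T⁴ = (1−a)S/(4σ) = 3.700×10¹⁰ K⁴.

T ≈ 439 K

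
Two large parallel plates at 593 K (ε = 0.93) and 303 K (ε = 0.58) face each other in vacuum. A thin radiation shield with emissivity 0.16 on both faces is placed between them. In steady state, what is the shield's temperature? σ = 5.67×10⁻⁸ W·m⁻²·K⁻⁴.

In steady state the net flux on the hot side equals that on the cold side.
σ(T₁⁴−T_s⁴)/D₁ = σ(T_s⁴−T₂⁴)/D₂, with D₁ = 1/ε₁+1/ε_s−1 = 6.325, D₂ = 1/ε_s+1/ε₂−1 = 6.974.
Solve for T_s⁴: T_s⁴ = (D₂·T₁⁴ + D₁·T₂⁴)/(D₁+D₂) = 6.885×10¹⁰ K⁴.

T_s ≈ 512 K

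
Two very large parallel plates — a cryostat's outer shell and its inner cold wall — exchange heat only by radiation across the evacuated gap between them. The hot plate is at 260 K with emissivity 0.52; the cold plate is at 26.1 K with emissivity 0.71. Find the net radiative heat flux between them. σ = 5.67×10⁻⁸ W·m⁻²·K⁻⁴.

q ≈ 111 W/m²

For two infinite grey parallel plates, q = σ(T₁⁴ − T₂⁴)/(1/ε₁ + 1/ε₂ − 1).
T₁⁴ − T₂⁴ = 4.570×10⁹ − 4.640×10⁵ = 4.569×10⁹ K⁴.
1/ε₁ + 1/ε₂ − 1 = 1.923 + 1.408 − 1 = 2.332.
q = 5.67×10⁻⁸ × 4.569×10⁹ / 2.332.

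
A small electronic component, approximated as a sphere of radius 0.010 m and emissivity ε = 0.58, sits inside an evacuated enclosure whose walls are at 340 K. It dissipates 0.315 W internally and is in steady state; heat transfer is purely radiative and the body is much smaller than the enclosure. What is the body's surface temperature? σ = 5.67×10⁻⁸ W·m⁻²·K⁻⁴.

For a small grey body in a large enclosure, net radiated power = εσA(T⁴ − T_w⁴).
Steady state: P = εσA(T⁴ − T_w⁴) with A = 4πr² = 0.001257 m².
T⁴ = P/(εσA) + T_w⁴ = 0.315/(0.58·5.67×10⁻⁸·0.001257) + (340)⁴
    = 7.622×10⁹ + 1.336×10¹⁰ = 2.099×10¹⁰ K⁴.

T ≈ 381 K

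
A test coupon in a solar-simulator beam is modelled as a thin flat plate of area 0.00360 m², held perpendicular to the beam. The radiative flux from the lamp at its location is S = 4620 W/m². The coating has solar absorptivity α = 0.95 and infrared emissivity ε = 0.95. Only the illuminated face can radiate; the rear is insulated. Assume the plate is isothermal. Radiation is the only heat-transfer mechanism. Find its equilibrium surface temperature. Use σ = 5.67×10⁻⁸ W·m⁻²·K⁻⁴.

At equilibrium, absorbed power = emitted power.
Absorbing cross-section = A = 0.003600 m²; emitting surface = A = 0.003600 m² (ratio 1).
αS·A_cross = εσ·A_surf·T⁴  ⇒  T⁴ = αS/(ε·1σ).
T⁴ = 0.950·4620/(0.95·1·5.67×10⁻⁸) = 8.148×10¹⁰ K⁴.
T = (8.148×10¹⁰)^(1/4).

T ≈ 534 K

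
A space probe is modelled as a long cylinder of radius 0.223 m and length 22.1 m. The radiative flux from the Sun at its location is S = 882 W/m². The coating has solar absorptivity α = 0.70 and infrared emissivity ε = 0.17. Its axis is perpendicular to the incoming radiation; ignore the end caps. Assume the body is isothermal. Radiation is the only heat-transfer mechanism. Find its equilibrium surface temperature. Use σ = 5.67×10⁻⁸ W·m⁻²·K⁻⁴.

At equilibrium, absorbed power = emitted power.
Absorbing cross-section = 2rL = 9.857 m²; emitting surface = 2πrL = 30.97 m² (ratio π).
αS·A_cross = εσ·A_surf·T⁴  ⇒  T⁴ = αS/(ε·πσ).
T⁴ = 0.700·882/(0.17·π·5.67×10⁻⁸) = 2.039×10¹⁰ K⁴.
T = (2.039×10¹⁰)^(1/4).

T ≈ 378 K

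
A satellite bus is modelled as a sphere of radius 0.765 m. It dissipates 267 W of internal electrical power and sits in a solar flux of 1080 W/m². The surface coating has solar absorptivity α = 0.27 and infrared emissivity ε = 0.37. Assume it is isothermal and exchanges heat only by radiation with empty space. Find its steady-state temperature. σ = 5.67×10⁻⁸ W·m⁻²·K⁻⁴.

At steady state, absorbed solar power + internal power = radiated power.
Absorbed: α·S·A_cross = 0.27·1080·1.839 = 536.1 W (cross-section πr²).
Total input = 536.1 + 267 = 803.1 W.
Radiated: εσ·A_surf·T⁴ with A_surf = 4πr² = 7.354 m².
T⁴ = 803.1/(0.37·5.67×10⁻⁸·7.354) = 5.205×10⁹ K⁴.

T ≈ 269 K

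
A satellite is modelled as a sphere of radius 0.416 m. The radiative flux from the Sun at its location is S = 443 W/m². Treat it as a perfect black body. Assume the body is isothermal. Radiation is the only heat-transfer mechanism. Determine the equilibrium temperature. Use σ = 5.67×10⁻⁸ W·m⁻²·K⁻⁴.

T ≈ 210 K

At equilibrium, absorbed power = emitted power.
Absorbing cross-section = πr² = 0.5437 m²; emitting surface = 4πr² = 2.175 m² (ratio 4).
S·A_cross = εσ·A_surf·T⁴  ⇒  T⁴ = S/(4σ).
T⁴ = 1.00·443/(4·5.67×10⁻⁸) = 1.953×10⁹ K⁴.
T = (1.953×10⁹)^(1/4).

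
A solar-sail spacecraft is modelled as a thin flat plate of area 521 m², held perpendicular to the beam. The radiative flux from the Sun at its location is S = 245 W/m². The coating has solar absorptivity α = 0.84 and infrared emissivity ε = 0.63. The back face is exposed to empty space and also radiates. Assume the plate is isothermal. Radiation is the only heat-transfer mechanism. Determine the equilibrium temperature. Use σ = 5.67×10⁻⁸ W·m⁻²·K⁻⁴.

At equilibrium, absorbed power = emitted power.
Absorbing cross-section = A = 521.0 m²; emitting surface = 2A = 1042 m² (ratio 2).
αS·A_cross = εσ·A_surf·T⁴  ⇒  T⁴ = αS/(ε·2σ).
T⁴ = 0.840·245/(0.63·2·5.67×10⁻⁸) = 2.881×10⁹ K⁴.
T = (2.881×10⁹)^(1/4).

T ≈ 232 K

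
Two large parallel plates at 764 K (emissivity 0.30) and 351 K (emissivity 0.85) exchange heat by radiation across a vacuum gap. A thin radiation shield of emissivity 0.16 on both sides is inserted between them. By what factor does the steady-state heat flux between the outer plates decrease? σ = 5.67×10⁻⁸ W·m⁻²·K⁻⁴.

Without shield: q₀ = σΔ(T⁴)/(1/ε₁+1/ε₂−1) with denominator 3.510.
With shield the two gaps are in series; the resistances add: (1/ε₁+1/ε_s−1)+(1/ε_s+1/ε₂−1) = 8.583+6.426 = 15.01.
Heat-flux ratio q₀/q = 15.01/3.510.

factor ≈ 4.28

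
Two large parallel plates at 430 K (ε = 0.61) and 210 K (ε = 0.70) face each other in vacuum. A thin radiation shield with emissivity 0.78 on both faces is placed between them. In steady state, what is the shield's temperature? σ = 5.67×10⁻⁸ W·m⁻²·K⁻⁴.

In steady state the net flux on the hot side equals that on the cold side.
σ(T₁⁴−T_s⁴)/D₁ = σ(T_s⁴−T₂⁴)/D₂, with D₁ = 1/ε₁+1/ε_s−1 = 1.921, D₂ = 1/ε_s+1/ε₂−1 = 1.711.
Solve for T_s⁴: T_s⁴ = (D₂·T₁⁴ + D₁·T₂⁴)/(D₁+D₂) = 1.713×10¹⁰ K⁴.

T_s ≈ 362 K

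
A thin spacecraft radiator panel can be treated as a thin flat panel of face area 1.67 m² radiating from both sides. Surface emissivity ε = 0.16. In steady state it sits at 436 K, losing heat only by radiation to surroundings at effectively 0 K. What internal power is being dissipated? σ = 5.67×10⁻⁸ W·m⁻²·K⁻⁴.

P ≈ 1090 W

Steady state: P = εσA T⁴.
A = 2·1.67 = 3.340 m²; T⁴ = (436)⁴ = 3.614×10¹⁰ K⁴.
P = 0.16 × 5.67×10⁻⁸ × 3.340 × 3.614×10¹⁰.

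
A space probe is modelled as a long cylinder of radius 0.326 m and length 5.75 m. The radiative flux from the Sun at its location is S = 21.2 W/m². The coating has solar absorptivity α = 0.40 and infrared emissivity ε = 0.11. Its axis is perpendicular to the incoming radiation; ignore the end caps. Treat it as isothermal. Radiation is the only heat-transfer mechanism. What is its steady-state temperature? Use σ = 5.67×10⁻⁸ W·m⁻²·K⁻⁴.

At equilibrium, absorbed power = emitted power.
Absorbing cross-section = 2rL = 3.749 m²; emitting surface = 2πrL = 11.78 m² (ratio π).
αS·A_cross = εσ·A_surf·T⁴  ⇒  T⁴ = αS/(ε·πσ).
T⁴ = 0.400·21.2/(0.11·π·5.67×10⁻⁸) = 4.328×10⁸ K⁴.
T = (4.328×10⁸)^(1/4).

T ≈ 144 K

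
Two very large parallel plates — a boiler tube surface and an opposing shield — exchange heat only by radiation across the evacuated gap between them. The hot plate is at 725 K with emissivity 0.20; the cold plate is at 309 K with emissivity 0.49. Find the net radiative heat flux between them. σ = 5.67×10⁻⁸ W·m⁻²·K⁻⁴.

For two infinite grey parallel plates, q = σ(T₁⁴ − T₂⁴)/(1/ε₁ + 1/ε₂ − 1).
T₁⁴ − T₂⁴ = 2.763×10¹¹ − 9.117×10⁹ = 2.672×10¹¹ K⁴.
1/ε₁ + 1/ε₂ − 1 = 5.000 + 2.041 − 1 = 6.041.
q = 5.67×10⁻⁸ × 2.672×10¹¹ / 6.041.

q ≈ 2510 W/m²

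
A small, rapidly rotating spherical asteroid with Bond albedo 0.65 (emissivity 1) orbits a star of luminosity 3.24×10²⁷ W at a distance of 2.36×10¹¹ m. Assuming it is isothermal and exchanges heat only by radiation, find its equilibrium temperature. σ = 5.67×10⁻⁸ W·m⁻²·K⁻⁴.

First find the stellar flux at distance d: S = L/(4πd²) = 3.24×10²⁷/(4π·(2.36×10¹¹)²) = 4629 W/m².
For an isothermal sphere, absorbed (1−a)S·πr² = emitted σ·4πr²·T⁴, so T⁴ = (1−a)S/(4σ).
T⁴ = 0.350·4629/(4·5.67×10⁻⁸) = 7.144×10⁹ K⁴.

T ≈ 291 K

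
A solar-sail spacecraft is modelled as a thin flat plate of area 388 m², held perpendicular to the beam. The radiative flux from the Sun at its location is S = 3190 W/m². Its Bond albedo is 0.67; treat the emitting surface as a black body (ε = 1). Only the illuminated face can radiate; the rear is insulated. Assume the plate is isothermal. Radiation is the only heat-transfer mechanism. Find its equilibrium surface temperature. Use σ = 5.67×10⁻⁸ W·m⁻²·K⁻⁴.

At equilibrium, absorbed power = emitted power.
Absorbing cross-section = A = 388.0 m²; emitting surface = A = 388.0 m² (ratio 1).
(1−a)S·A_cross = εσ·A_surf·T⁴  ⇒  T⁴ = (1−a)S/(1σ).
T⁴ = 0.330·3190/(1·5.67×10⁻⁸) = 1.857×10¹⁰ K⁴.
T = (1.857×10¹⁰)^(1/4).

T ≈ 369 K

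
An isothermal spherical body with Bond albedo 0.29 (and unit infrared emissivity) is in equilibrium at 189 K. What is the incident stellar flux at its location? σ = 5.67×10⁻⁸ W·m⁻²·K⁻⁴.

(1−a)S·πr² = σ·4πr²·T⁴ ⇒ S = 4σT⁴/(1−a).
S = 4·5.67×10⁻⁸·1.276×10⁹/0.710.

S ≈ 408 W/m²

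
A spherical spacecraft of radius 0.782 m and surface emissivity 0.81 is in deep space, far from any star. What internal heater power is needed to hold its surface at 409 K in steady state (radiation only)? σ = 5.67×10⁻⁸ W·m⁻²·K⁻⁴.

P ≈ 9880 W

P = εσ·4πr²·T⁴.
4πr² = 7.685 m²; T⁴ = 2.798×10¹⁰ K⁴.
P = 0.81·5.67×10⁻⁸·7.685·2.798×10¹⁰.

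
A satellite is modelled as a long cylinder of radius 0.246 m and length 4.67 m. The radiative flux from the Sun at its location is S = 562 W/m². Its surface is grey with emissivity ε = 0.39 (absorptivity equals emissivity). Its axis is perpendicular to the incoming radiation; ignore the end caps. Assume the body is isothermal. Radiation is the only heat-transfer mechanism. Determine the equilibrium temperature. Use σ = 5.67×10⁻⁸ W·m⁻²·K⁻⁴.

T ≈ 237 K

At equilibrium, absorbed power = emitted power.
Absorbing cross-section = 2rL = 2.298 m²; emitting surface = 2πrL = 7.218 m² (ratio π).
εS·A_cross = εσ·A_surf·T⁴  ⇒  T⁴ = S/(πσ)   (ε cancels).
T⁴ = 562/(π·5.67×10⁻⁸) = 3.155×10⁹ K⁴.
T = (3.155×10⁹)^(1/4).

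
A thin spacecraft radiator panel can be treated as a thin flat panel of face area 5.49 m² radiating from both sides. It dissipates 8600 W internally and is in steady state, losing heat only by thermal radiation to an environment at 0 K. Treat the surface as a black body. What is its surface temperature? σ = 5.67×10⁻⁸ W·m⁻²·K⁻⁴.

Steady state: internal power = radiated power, P = εσA T⁴.
Radiating area A = 2·5.49 = 10.98 m².
T⁴ = P/(εσA) = 8600/(1.0·5.67×10⁻⁸·10.98) = 1.381×10¹⁰ K⁴.
T = (1.381×10¹⁰)^(1/4).

T ≈ 343 K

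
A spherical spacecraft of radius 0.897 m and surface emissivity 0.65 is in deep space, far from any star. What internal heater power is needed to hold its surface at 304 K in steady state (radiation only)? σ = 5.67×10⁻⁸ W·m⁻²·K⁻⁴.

P = εσ·4πr²·T⁴.
4πr² = 10.11 m²; T⁴ = 8.541×10⁹ K⁴.
P = 0.65·5.67×10⁻⁸·10.11·8.541×10⁹.

P ≈ 3180 W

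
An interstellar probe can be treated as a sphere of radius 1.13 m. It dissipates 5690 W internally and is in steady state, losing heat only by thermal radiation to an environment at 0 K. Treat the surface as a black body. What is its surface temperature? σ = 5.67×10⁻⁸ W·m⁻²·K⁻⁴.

T ≈ 281 K

Steady state: internal power = radiated power, P = εσA T⁴.
Radiating area A = 4πr² = 16.05 m².
T⁴ = P/(εσA) = 5690/(1.0·5.67×10⁻⁸·16.05) = 6.254×10⁹ K⁴.
T = (6.254×10⁹)^(1/4).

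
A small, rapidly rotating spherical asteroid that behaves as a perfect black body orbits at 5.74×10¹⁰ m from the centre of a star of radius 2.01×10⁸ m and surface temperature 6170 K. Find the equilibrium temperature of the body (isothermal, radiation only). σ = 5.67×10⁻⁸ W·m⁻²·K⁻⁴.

The star's surface emits σT_*⁴; at distance d the flux is S = σT_*⁴(R_*/d)².
S = 5.67×10⁻⁸·(6170)⁴·(2.01×10⁸/5.74×10¹⁰)² = 1008 W/m².
For an isothermal sphere T⁴ = (1−a)S/(4σ) = 4.443×10⁹ K⁴.

T ≈ 258 K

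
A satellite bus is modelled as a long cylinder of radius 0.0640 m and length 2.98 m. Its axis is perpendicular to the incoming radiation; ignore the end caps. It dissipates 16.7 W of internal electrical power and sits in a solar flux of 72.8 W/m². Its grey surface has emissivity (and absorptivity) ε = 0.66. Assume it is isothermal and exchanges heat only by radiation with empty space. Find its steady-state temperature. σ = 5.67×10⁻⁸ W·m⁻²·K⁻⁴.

At steady state, absorbed solar power + internal power = radiated power.
Absorbed: α·S·A_cross = 0.66·72.8·0.3814 = 18.33 W (cross-section 2rL).
Total input = 18.33 + 16.7 = 35.03 W.
Radiated: εσ·A_surf·T⁴ with A_surf = 2πrL = 1.198 m².
T⁴ = 35.03/(0.66·5.67×10⁻⁸·1.198) = 7.811×10⁸ K⁴.

T ≈ 167 K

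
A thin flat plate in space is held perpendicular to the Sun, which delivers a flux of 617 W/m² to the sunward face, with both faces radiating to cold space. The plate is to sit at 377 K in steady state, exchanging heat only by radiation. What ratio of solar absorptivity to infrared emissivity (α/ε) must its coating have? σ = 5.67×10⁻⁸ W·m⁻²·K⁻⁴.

α/ε ≈ 3.71

Balance: αS·A = εσ·2A·T⁴ ⇒ α/ε = 2σT⁴/S.
α/ε = 2·5.67×10⁻⁸·(377)⁴/617 = 2·5.67×10⁻⁸·2.020×10¹⁰/617.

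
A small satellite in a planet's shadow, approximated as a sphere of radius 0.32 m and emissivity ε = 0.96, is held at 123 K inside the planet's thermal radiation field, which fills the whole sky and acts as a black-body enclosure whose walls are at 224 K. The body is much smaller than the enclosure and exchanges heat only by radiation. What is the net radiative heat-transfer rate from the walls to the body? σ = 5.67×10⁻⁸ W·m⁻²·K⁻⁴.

For a small grey body in a large enclosure: P_net = εσA(T_body⁴ − T_wall⁴).
A = 4πr² = 1.287 m²; T_body⁴ − T_wall⁴ = 2.289×10⁸ − 2.518×10⁹ = -2.289×10⁹ K⁴.
|P_net| = 0.96·5.67×10⁻⁸·1.287·2.289×10⁹.

P_net ≈ 160 W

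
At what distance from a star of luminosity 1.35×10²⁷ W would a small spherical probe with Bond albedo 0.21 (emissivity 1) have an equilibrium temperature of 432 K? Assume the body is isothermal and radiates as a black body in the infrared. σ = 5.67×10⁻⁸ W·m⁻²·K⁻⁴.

For an isothermal black-emitting sphere, (1−a)S·πr² = σ·4πr²·T⁴ ⇒ S = 4σT⁴/(1−a).
S = 4·5.67×10⁻⁸·(432)⁴/0.790 = 9999 W/m².
Flux falls as S = L/(4πd²), so d = √(L/(4πS)) = √(1.35×10²⁷/(4π·9999)).

d ≈ 1.04×10¹¹ m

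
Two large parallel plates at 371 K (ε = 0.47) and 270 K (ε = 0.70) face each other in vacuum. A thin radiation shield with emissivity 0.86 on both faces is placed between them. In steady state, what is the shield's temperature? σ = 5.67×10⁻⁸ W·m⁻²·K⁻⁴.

In steady state the net flux on the hot side equals that on the cold side.
σ(T₁⁴−T_s⁴)/D₁ = σ(T_s⁴−T₂⁴)/D₂, with D₁ = 1/ε₁+1/ε_s−1 = 2.290, D₂ = 1/ε_s+1/ε₂−1 = 1.591.
Solve for T_s⁴: T_s⁴ = (D₂·T₁⁴ + D₁·T₂⁴)/(D₁+D₂) = 1.090×10¹⁰ K⁴.

T_s ≈ 323 K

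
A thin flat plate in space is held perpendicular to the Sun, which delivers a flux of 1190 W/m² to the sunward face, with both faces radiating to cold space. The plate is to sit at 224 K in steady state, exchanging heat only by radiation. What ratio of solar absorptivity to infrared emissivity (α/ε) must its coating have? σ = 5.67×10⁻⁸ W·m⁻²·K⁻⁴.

α/ε ≈ 0.240

Balance: αS·A = εσ·2A·T⁴ ⇒ α/ε = 2σT⁴/S.
α/ε = 2·5.67×10⁻⁸·(224)⁴/1190 = 2·5.67×10⁻⁸·2.518×10⁹/1190.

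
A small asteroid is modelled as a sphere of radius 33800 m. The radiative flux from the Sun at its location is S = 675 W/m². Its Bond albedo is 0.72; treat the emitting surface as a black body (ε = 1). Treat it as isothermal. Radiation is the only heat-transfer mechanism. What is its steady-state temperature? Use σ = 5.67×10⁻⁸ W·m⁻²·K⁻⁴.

T ≈ 170 K

At equilibrium, absorbed power = emitted power.
Absorbing cross-section = πr² = 3.589×10⁹ m²; emitting surface = 4πr² = 1.436×10¹⁰ m² (ratio 4).
(1−a)S·A_cross = εσ·A_surf·T⁴  ⇒  T⁴ = (1−a)S/(4σ).
T⁴ = 0.280·675/(4·5.67×10⁻⁸) = 8.333×10⁸ K⁴.
T = (8.333×10⁸)^(1/4).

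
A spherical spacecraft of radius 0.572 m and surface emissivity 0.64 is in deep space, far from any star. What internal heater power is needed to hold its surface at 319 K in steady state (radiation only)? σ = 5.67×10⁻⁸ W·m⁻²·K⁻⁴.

P = εσ·4πr²·T⁴.
4πr² = 4.112 m²; T⁴ = 1.036×10¹⁰ K⁴.
P = 0.64·5.67×10⁻⁸·4.112·1.036×10¹⁰.

P ≈ 1540 W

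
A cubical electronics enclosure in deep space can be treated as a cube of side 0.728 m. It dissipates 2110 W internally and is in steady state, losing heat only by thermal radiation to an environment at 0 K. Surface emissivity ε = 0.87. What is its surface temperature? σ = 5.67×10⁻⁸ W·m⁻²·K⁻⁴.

T ≈ 341 K

Steady state: internal power = radiated power, P = εσA T⁴.
Radiating area A = 6L² = 3.180 m².
T⁴ = P/(εσA) = 2110/(0.87·5.67×10⁻⁸·3.180) = 1.345×10¹⁰ K⁴.
T = (1.345×10¹⁰)^(1/4).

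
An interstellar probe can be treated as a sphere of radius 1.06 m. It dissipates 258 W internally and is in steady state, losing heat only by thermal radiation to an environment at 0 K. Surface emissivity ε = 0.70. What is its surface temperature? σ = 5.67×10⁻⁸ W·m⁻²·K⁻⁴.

Steady state: internal power = radiated power, P = εσA T⁴.
Radiating area A = 4πr² = 14.12 m².
T⁴ = P/(εσA) = 258/(0.70·5.67×10⁻⁸·14.12) = 4.604×10⁸ K⁴.
T = (4.604×10⁸)^(1/4).

T ≈ 146 K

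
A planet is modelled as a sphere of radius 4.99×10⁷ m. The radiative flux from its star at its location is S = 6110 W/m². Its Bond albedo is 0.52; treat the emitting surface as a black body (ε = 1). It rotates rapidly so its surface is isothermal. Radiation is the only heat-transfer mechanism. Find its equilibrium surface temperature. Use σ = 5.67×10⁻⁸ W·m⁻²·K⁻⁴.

T ≈ 337 K

At equilibrium, absorbed power = emitted power.
Absorbing cross-section = πr² = 7.823×10¹⁵ m²; emitting surface = 4πr² = 3.129×10¹⁶ m² (ratio 4).
(1−a)S·A_cross = εσ·A_surf·T⁴  ⇒  T⁴ = (1−a)S/(4σ).
T⁴ = 0.480·6110/(4·5.67×10⁻⁸) = 1.293×10¹⁰ K⁴.
T = (1.293×10¹⁰)^(1/4).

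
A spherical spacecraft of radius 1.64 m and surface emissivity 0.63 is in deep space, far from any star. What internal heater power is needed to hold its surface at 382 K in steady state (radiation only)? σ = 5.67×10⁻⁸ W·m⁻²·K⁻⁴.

P ≈ 25700 W

P = εσ·4πr²·T⁴.
4πr² = 33.80 m²; T⁴ = 2.129×10¹⁰ K⁴.
P = 0.63·5.67×10⁻⁸·33.80·2.129×10¹⁰.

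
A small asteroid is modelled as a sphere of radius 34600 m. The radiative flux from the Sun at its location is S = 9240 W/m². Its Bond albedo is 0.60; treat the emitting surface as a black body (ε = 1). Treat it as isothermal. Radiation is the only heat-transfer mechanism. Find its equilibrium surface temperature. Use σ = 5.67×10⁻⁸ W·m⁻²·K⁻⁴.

At equilibrium, absorbed power = emitted power.
Absorbing cross-section = πr² = 3.761×10⁹ m²; emitting surface = 4πr² = 1.504×10¹⁰ m² (ratio 4).
(1−a)S·A_cross = εσ·A_surf·T⁴  ⇒  T⁴ = (1−a)S/(4σ).
T⁴ = 0.400·9240/(4·5.67×10⁻⁸) = 1.630×10¹⁰ K⁴.
T = (1.630×10¹⁰)^(1/4).

T ≈ 357 K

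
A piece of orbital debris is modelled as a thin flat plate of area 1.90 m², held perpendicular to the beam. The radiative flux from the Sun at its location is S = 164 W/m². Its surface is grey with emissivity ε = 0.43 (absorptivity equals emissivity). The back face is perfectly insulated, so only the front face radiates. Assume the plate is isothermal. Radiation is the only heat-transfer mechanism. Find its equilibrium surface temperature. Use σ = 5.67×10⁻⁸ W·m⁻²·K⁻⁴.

At equilibrium, absorbed power = emitted power.
Absorbing cross-section = A = 1.900 m²; emitting surface = A = 1.900 m² (ratio 1).
εS·A_cross = εσ·A_surf·T⁴  ⇒  T⁴ = S/(1σ)   (ε cancels).
T⁴ = 164/(1·5.67×10⁻⁸) = 2.892×10⁹ K⁴.
T = (2.892×10⁹)^(1/4).

T ≈ 232 K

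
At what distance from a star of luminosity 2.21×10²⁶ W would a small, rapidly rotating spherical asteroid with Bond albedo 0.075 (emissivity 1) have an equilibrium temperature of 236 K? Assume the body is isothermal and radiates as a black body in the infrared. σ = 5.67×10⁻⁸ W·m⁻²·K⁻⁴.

For an isothermal black-emitting sphere, (1−a)S·πr² = σ·4πr²·T⁴ ⇒ S = 4σT⁴/(1−a).
S = 4·5.67×10⁻⁸·(236)⁴/0.925 = 760.6 W/m².
Flux falls as S = L/(4πd²), so d = √(L/(4πS)) = √(2.21×10²⁶/(4π·760.6)).

d ≈ 1.52×10¹¹ m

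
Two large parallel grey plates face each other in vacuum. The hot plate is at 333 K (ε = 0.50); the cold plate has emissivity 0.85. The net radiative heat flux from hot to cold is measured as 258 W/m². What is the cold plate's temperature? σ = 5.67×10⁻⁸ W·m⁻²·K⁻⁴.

T₂ ≈ 221 K

q = σ(T₁⁴ − T₂⁴)/(1/ε₁ + 1/ε₂ − 1); denominator = 2.176.
T₂⁴ = T₁⁴ − q·(1/ε₁+1/ε₂−1)/σ = 1.230×10¹⁰ − 258·2.176/5.67×10⁻⁸
    = 2.393×10⁹ K⁴.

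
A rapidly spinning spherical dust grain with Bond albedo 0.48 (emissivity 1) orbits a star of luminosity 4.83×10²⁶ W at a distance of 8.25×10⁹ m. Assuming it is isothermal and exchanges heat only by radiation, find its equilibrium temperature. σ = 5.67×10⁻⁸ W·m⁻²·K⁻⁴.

First find the stellar flux at distance d: S = L/(4πd²) = 4.83×10²⁶/(4π·(8.25×10⁹)²) = 5.647×10⁵ W/m².
For an isothermal sphere, absorbed (1−a)S·πr² = emitted σ·4πr²·T⁴, so T⁴ = (1−a)S/(4σ).
T⁴ = 0.520·5.647×10⁵/(4·5.67×10⁻⁸) = 1.295×10¹² K⁴.

T ≈ 1070 K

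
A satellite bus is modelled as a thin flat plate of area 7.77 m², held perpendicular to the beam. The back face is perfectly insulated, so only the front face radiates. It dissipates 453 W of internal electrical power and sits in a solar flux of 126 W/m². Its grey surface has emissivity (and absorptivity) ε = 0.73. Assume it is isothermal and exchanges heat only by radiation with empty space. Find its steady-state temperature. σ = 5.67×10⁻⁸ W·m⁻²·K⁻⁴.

T ≈ 245 K

At steady state, absorbed solar power + internal power = radiated power.
Absorbed: α·S·A_cross = 0.73·126·7.770 = 714.7 W (cross-section A).
Total input = 714.7 + 453 = 1168 W.
Radiated: εσ·A_surf·T⁴ with A_surf = A = 7.770 m².
T⁴ = 1168/(0.73·5.67×10⁻⁸·7.770) = 3.631×10⁹ K⁴.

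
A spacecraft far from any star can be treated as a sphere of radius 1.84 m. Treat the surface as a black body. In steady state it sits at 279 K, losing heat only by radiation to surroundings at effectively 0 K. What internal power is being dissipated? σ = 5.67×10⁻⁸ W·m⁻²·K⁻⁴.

Steady state: P = εσA T⁴.
A = 4πr² = 42.54 m²; T⁴ = (279)⁴ = 6.059×10⁹ K⁴.
P = 1.0 × 5.67×10⁻⁸ × 42.54 × 6.059×10⁹.

P ≈ 14600 W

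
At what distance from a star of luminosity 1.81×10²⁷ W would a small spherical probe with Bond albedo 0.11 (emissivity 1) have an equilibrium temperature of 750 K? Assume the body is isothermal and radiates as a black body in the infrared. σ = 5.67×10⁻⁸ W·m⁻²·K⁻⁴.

d ≈ 4.23×10¹⁰ m

For an isothermal black-emitting sphere, (1−a)S·πr² = σ·4πr²·T⁴ ⇒ S = 4σT⁴/(1−a).
S = 4·5.67×10⁻⁸·(750)⁴/0.890 = 80630 W/m².
Flux falls as S = L/(4πd²), so d = √(L/(4πS)) = √(1.81×10²⁷/(4π·80630)).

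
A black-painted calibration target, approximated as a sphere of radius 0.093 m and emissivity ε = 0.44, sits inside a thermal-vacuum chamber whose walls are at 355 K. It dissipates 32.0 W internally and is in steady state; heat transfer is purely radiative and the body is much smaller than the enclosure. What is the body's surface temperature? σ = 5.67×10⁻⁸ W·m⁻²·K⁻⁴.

For a small grey body in a large enclosure, net radiated power = εσA(T⁴ − T_w⁴).
Steady state: P = εσA(T⁴ − T_w⁴) with A = 4πr² = 0.1087 m².
T⁴ = P/(εσA) + T_w⁴ = 32.0/(0.44·5.67×10⁻⁸·0.1087) + (355)⁴
    = 1.180×10¹⁰ + 1.588×10¹⁰ = 2.768×10¹⁰ K⁴.

T ≈ 408 K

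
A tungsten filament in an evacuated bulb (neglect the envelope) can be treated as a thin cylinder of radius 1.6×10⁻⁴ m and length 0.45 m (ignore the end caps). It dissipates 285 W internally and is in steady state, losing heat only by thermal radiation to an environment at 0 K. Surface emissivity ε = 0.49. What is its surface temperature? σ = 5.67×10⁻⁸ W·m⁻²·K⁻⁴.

Steady state: internal power = radiated power, P = εσA T⁴.
Radiating area A = 2πrL = 4.524×10⁻⁴ m².
T⁴ = P/(εσA) = 285/(0.49·5.67×10⁻⁸·4.524×10⁻⁴) = 2.268×10¹³ K⁴.
T = (2.268×10¹³)^(1/4).

T ≈ 2180 K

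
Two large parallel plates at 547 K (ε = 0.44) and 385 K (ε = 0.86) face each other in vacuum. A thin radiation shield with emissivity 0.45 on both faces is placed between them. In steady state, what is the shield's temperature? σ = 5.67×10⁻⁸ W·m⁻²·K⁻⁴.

T_s ≈ 471 K

In steady state the net flux on the hot side equals that on the cold side.
σ(T₁⁴−T_s⁴)/D₁ = σ(T_s⁴−T₂⁴)/D₂, with D₁ = 1/ε₁+1/ε_s−1 = 3.495, D₂ = 1/ε_s+1/ε₂−1 = 2.385.
Solve for T_s⁴: T_s⁴ = (D₂·T₁⁴ + D₁·T₂⁴)/(D₁+D₂) = 4.937×10¹⁰ K⁴.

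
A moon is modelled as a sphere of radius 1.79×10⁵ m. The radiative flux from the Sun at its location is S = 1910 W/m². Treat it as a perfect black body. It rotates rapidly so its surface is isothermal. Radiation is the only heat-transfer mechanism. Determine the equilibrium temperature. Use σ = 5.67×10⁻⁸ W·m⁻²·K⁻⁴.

T ≈ 303 K

At equilibrium, absorbed power = emitted power.
Absorbing cross-section = πr² = 1.007×10¹¹ m²; emitting surface = 4πr² = 4.026×10¹¹ m² (ratio 4).
S·A_cross = εσ·A_surf·T⁴  ⇒  T⁴ = S/(4σ).
T⁴ = 1.00·1910/(4·5.67×10⁻⁸) = 8.422×10⁹ K⁴.
T = (8.422×10⁹)^(1/4).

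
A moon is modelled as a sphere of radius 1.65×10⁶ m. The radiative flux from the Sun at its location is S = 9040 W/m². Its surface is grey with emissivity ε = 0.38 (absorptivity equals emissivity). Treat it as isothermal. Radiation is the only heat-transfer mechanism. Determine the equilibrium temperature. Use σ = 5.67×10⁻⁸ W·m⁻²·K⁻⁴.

At equilibrium, absorbed power = emitted power.
Absorbing cross-section = πr² = 8.553×10¹² m²; emitting surface = 4πr² = 3.421×10¹³ m² (ratio 4).
εS·A_cross = εσ·A_surf·T⁴  ⇒  T⁴ = S/(4σ)   (ε cancels).
T⁴ = 9040/(4·5.67×10⁻⁸) = 3.986×10¹⁰ K⁴.
T = (3.986×10¹⁰)^(1/4).

T ≈ 447 K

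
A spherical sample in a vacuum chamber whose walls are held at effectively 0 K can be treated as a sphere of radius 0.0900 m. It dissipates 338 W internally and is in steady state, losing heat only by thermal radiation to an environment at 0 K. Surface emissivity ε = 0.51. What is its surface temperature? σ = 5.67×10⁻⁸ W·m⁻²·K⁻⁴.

Steady state: internal power = radiated power, P = εσA T⁴.
Radiating area A = 4πr² = 0.1018 m².
T⁴ = P/(εσA) = 338/(0.51·5.67×10⁻⁸·0.1018) = 1.148×10¹¹ K⁴.
T = (1.148×10¹¹)^(1/4).

T ≈ 582 K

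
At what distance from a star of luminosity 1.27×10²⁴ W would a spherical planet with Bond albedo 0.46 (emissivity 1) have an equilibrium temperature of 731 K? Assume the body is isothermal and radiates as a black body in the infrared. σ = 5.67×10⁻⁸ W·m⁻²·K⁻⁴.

d ≈ 9.18×10⁸ m

For an isothermal black-emitting sphere, (1−a)S·πr² = σ·4πr²·T⁴ ⇒ S = 4σT⁴/(1−a).
S = 4·5.67×10⁻⁸·(731)⁴/0.540 = 1.199×10⁵ W/m².
Flux falls as S = L/(4πd²), so d = √(L/(4πS)) = √(1.27×10²⁴/(4π·1.199×10⁵)).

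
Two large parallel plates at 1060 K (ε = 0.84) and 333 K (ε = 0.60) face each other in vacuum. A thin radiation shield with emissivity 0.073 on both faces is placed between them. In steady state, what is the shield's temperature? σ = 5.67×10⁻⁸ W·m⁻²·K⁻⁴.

T_s ≈ 897 K

In steady state the net flux on the hot side equals that on the cold side.
σ(T₁⁴−T_s⁴)/D₁ = σ(T_s⁴−T₂⁴)/D₂, with D₁ = 1/ε₁+1/ε_s−1 = 13.89, D₂ = 1/ε_s+1/ε₂−1 = 14.37.
Solve for T_s⁴: T_s⁴ = (D₂·T₁⁴ + D₁·T₂⁴)/(D₁+D₂) = 6.479×10¹¹ K⁴.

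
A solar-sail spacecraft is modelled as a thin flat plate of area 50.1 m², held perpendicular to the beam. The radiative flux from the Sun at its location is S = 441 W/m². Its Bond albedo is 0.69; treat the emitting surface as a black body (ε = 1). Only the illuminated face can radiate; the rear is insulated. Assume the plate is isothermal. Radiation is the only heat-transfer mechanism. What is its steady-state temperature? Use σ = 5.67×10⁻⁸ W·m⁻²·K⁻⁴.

T ≈ 222 K

At equilibrium, absorbed power = emitted power.
Absorbing cross-section = A = 50.10 m²; emitting surface = A = 50.10 m² (ratio 1).
(1−a)S·A_cross = εσ·A_surf·T⁴  ⇒  T⁴ = (1−a)S/(1σ).
T⁴ = 0.310·441/(1·5.67×10⁻⁸) = 2.411×10⁹ K⁴.
T = (2.411×10⁹)^(1/4).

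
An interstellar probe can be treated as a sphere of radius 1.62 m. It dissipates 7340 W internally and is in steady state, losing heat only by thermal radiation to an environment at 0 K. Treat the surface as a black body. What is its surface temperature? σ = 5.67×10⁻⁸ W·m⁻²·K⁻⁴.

T ≈ 250 K

Steady state: internal power = radiated power, P = εσA T⁴.
Radiating area A = 4πr² = 32.98 m².
T⁴ = P/(εσA) = 7340/(1.0·5.67×10⁻⁸·32.98) = 3.925×10⁹ K⁴.
T = (3.925×10⁹)^(1/4).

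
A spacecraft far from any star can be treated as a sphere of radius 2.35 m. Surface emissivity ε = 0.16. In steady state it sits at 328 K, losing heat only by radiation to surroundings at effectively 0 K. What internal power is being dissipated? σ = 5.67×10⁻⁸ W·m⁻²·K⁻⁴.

Steady state: P = εσA T⁴.
A = 4πr² = 69.40 m²; T⁴ = (328)⁴ = 1.157×10¹⁰ K⁴.
P = 0.16 × 5.67×10⁻⁸ × 69.40 × 1.157×10¹⁰.

P ≈ 7290 W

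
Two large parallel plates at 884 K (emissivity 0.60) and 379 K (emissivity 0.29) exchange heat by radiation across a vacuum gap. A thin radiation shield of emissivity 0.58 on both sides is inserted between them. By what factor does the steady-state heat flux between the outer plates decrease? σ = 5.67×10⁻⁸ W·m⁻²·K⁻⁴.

factor ≈ 1.59

Without shield: q₀ = σΔ(T⁴)/(1/ε₁+1/ε₂−1) with denominator 4.115.
With shield the two gaps are in series; the resistances add: (1/ε₁+1/ε_s−1)+(1/ε_s+1/ε₂−1) = 2.391+4.172 = 6.563.
Heat-flux ratio q₀/q = 6.563/4.115.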